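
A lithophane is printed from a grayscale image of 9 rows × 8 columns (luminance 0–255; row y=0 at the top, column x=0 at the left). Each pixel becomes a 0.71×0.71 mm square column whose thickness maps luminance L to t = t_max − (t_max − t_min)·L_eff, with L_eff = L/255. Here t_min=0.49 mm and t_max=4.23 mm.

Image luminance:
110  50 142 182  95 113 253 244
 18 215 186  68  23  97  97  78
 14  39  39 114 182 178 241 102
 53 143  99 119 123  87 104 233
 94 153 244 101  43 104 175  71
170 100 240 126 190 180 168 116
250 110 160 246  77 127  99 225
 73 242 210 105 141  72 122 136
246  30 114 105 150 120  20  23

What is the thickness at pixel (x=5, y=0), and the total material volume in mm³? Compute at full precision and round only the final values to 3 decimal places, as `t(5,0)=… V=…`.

t(5,0)=2.573 V=84.629

span = t_max - t_min = 4.23 - 0.49 = 3.740
L(5,0) = 113, L_eff = 113/255 = 0.443137
t(5,0) = 4.23 - 3.740·0.443137 = 2.573
Σt over all 9·8 pixels = 125911/750 ≈ 167.8813333
V = pitch²·Σt = 0.71²·125911/750 = 84.629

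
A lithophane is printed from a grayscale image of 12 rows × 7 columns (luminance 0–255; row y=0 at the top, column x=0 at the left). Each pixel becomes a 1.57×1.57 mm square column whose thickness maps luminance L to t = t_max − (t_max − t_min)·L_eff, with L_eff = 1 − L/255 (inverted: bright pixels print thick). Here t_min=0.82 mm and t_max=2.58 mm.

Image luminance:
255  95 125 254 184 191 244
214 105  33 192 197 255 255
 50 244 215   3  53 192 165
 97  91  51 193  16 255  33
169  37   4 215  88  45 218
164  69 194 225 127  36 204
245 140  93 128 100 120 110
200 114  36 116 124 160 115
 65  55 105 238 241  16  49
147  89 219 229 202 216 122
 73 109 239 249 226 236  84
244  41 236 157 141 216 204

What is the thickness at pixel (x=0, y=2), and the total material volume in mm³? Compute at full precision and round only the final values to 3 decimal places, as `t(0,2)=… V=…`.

span = t_max - t_min = 2.58 - 0.82 = 1.760
L(0,2) = 50, L_eff = 1 - 50/255 = 0.803922 (inverted)
t(0,2) = 2.58 - 1.760·0.803922 = 1.165
Σt over all 12·7 pixels = 980354/6375 ≈ 153.7810196
V = pitch²·Σt = 1.57²·980354/6375 = 379.055

t(0,2)=1.165 V=379.055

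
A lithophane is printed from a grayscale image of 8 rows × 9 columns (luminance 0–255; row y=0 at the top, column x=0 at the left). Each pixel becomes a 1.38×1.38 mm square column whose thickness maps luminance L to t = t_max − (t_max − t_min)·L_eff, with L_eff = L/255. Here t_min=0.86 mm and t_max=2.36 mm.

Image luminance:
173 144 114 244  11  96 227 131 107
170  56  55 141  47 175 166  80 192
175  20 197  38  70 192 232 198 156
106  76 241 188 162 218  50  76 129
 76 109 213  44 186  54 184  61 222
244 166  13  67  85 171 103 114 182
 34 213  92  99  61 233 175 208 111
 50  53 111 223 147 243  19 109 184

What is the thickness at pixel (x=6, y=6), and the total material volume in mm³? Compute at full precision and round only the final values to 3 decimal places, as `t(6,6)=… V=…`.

t(6,6)=1.331 V=217.039

span = t_max - t_min = 2.36 - 0.86 = 1.500
L(6,6) = 175, L_eff = 175/255 = 0.686275
t(6,6) = 2.36 - 1.500·0.686275 = 1.331
Σt over all 8·9 pixels = 48436/425 ≈ 113.9670588
V = pitch²·Σt = 1.38²·48436/425 = 217.039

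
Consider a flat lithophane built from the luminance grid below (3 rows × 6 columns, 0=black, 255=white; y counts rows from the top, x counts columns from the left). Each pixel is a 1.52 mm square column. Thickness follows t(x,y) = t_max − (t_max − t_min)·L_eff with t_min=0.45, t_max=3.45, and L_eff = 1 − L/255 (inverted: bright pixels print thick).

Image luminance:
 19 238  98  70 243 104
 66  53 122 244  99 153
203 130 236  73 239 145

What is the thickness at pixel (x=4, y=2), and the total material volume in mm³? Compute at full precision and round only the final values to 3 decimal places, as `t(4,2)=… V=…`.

span = t_max - t_min = 3.45 - 0.45 = 3.000
L(4,2) = 239, L_eff = 1 - 239/255 = 0.062745 (inverted)
t(4,2) = 3.45 - 3.000·0.062745 = 3.262
Σt over all 3·6 pixels = 6447/170 ≈ 37.9235294
V = pitch²·Σt = 1.52²·6447/170 = 87.619

t(4,2)=3.262 V=87.619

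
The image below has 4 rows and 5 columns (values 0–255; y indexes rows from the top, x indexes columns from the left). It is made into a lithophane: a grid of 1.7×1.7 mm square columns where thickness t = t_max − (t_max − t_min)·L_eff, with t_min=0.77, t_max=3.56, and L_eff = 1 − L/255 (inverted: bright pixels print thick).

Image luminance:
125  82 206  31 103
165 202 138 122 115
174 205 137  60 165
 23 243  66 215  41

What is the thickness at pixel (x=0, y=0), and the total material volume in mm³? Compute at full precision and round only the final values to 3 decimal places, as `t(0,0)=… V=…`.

t(0,0)=2.138 V=127.287

span = t_max - t_min = 3.56 - 0.77 = 2.790
L(0,0) = 125, L_eff = 1 - 125/255 = 0.509804 (inverted)
t(0,0) = 3.56 - 2.790·0.509804 = 2.138
Σt over all 4·5 pixels = 44.044
V = pitch²·Σt = 1.7²·44.044 = 127.287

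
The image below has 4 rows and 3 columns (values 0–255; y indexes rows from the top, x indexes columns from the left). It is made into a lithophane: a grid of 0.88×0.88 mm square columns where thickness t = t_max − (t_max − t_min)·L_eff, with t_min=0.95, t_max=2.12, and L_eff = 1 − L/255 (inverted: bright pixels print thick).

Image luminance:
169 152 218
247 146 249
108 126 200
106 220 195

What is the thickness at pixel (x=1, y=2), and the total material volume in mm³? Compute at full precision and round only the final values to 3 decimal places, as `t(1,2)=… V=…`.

t(1,2)=1.528 V=16.418

span = t_max - t_min = 2.12 - 0.95 = 1.170
L(1,2) = 126, L_eff = 1 - 126/255 = 0.505882 (inverted)
t(1,2) = 2.12 - 1.170·0.505882 = 1.528
Σt over all 4·3 pixels = 45051/2125 ≈ 21.2004706
V = pitch²·Σt = 0.88²·45051/2125 = 16.418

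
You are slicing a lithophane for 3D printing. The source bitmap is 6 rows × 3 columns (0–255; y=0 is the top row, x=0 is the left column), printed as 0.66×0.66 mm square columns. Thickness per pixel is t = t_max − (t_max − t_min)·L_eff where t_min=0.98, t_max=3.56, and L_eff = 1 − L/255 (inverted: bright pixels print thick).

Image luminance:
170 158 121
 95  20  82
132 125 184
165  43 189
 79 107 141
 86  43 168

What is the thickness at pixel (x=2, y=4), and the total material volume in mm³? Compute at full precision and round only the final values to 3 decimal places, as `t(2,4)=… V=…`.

span = t_max - t_min = 3.56 - 0.98 = 2.580
L(2,4) = 141, L_eff = 1 - 141/255 = 0.447059 (inverted)
t(2,4) = 3.56 - 2.580·0.447059 = 2.407
Σt over all 6·3 pixels = 38.968
V = pitch²·Σt = 0.66²·38.968 = 16.974

t(2,4)=2.407 V=16.974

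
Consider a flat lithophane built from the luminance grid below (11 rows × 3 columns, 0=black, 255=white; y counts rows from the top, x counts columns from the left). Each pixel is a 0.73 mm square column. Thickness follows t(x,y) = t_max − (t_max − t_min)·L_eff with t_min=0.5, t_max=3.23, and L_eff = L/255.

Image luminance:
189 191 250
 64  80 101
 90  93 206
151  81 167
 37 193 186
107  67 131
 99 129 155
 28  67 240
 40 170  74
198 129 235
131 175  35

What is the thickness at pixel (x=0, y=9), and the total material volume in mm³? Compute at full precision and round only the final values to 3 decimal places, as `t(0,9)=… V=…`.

t(0,9)=1.110 V=32.332

span = t_max - t_min = 3.23 - 0.5 = 2.730
L(0,9) = 198, L_eff = 198/255 = 0.776471
t(0,9) = 3.23 - 2.730·0.776471 = 1.110
Σt over all 11·3 pixels = 128929/2125 ≈ 60.6724706
V = pitch²·Σt = 0.73²·128929/2125 = 32.332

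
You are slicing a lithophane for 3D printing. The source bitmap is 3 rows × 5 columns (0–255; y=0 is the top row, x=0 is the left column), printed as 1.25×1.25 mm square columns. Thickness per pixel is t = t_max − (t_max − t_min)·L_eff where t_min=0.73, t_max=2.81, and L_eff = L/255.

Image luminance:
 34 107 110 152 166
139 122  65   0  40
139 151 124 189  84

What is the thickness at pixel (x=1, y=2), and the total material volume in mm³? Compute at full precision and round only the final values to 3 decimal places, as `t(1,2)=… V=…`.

t(1,2)=1.578 V=45.187

span = t_max - t_min = 2.81 - 0.73 = 2.080
L(1,2) = 151, L_eff = 151/255 = 0.592157
t(1,2) = 2.81 - 2.080·0.592157 = 1.578
Σt over all 3·5 pixels = 737449/25500 ≈ 28.9195686
V = pitch²·Σt = 1.25²·737449/25500 = 45.187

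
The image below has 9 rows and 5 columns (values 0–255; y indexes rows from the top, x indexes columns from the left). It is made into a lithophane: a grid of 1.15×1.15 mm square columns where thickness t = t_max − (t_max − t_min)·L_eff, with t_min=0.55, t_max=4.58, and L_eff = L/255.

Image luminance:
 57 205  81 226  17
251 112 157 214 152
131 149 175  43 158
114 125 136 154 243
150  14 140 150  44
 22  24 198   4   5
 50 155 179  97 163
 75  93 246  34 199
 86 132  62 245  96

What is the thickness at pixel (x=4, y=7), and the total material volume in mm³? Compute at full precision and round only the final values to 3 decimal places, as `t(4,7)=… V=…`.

t(4,7)=1.435 V=156.297

span = t_max - t_min = 4.58 - 0.55 = 4.030
L(4,7) = 199, L_eff = 199/255 = 0.780392
t(4,7) = 4.58 - 4.030·0.780392 = 1.435
Σt over all 9·5 pixels = 3013661/25500 ≈ 118.1827843
V = pitch²·Σt = 1.15²·3013661/25500 = 156.297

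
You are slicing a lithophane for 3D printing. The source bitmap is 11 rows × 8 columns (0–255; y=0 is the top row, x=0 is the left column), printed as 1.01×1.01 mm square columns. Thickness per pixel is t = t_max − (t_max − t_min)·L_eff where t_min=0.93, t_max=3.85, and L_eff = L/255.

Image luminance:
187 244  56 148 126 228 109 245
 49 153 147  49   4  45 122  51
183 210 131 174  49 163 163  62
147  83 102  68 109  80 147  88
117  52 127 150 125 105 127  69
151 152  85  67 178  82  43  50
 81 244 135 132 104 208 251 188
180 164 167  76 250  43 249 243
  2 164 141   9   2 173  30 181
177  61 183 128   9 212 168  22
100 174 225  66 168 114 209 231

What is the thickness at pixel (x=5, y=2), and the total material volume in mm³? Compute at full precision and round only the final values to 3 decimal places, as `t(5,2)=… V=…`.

span = t_max - t_min = 3.85 - 0.93 = 2.920
L(5,2) = 163, L_eff = 163/255 = 0.639216
t(5,2) = 3.85 - 2.920·0.639216 = 1.983
Σt over all 11·8 pixels = 1337432/6375 ≈ 209.7932549
V = pitch²·Σt = 1.01²·1337432/6375 = 214.010

t(5,2)=1.983 V=214.010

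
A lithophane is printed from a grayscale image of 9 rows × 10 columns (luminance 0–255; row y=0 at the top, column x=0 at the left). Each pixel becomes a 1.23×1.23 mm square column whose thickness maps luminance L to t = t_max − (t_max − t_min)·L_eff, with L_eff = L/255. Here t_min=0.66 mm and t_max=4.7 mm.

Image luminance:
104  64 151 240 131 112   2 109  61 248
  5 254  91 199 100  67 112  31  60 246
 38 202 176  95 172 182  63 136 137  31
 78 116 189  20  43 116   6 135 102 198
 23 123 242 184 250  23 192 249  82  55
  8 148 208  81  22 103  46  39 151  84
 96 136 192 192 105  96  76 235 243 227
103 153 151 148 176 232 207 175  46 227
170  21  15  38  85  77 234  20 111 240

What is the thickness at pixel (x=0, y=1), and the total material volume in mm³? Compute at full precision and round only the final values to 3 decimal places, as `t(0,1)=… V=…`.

t(0,1)=4.621 V=372.414

span = t_max - t_min = 4.7 - 0.66 = 4.040
L(0,1) = 5, L_eff = 5/255 = 0.019608
t(0,1) = 4.7 - 4.040·0.019608 = 4.621
Σt over all 9·10 pixels = 1569263/6375 ≈ 246.1589020
V = pitch²·Σt = 1.23²·1569263/6375 = 372.414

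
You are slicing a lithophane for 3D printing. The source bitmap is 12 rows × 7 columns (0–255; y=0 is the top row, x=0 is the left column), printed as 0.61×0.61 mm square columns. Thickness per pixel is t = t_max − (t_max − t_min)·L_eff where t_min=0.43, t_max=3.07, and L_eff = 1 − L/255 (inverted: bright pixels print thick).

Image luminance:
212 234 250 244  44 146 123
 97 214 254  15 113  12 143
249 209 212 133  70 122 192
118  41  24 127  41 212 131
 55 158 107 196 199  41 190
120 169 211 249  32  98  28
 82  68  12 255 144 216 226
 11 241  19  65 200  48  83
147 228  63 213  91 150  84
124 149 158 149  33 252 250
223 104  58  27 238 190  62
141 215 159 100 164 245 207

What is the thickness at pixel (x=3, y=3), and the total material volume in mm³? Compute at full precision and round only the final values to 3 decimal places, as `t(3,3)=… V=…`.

t(3,3)=1.745 V=58.624

span = t_max - t_min = 3.07 - 0.43 = 2.640
L(3,3) = 127, L_eff = 1 - 127/255 = 0.501961 (inverted)
t(3,3) = 3.07 - 2.640·0.501961 = 1.745
Σt over all 12·7 pixels = 334793/2125 ≈ 157.5496471
V = pitch²·Σt = 0.61²·334793/2125 = 58.624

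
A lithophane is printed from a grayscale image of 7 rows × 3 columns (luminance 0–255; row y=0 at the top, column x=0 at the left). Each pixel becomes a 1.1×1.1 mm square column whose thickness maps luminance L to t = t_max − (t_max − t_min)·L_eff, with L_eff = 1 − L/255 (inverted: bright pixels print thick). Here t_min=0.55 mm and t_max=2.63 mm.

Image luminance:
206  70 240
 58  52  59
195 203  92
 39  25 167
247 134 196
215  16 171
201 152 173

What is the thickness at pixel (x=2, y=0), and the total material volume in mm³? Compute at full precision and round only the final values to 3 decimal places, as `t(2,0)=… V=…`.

t(2,0)=2.508 V=42.706

span = t_max - t_min = 2.63 - 0.55 = 2.080
L(2,0) = 240, L_eff = 1 - 240/255 = 0.058824 (inverted)
t(2,0) = 2.63 - 2.080·0.058824 = 2.508
Σt over all 7·3 pixels = 900013/25500 ≈ 35.2946275
V = pitch²·Σt = 1.1²·900013/25500 = 42.706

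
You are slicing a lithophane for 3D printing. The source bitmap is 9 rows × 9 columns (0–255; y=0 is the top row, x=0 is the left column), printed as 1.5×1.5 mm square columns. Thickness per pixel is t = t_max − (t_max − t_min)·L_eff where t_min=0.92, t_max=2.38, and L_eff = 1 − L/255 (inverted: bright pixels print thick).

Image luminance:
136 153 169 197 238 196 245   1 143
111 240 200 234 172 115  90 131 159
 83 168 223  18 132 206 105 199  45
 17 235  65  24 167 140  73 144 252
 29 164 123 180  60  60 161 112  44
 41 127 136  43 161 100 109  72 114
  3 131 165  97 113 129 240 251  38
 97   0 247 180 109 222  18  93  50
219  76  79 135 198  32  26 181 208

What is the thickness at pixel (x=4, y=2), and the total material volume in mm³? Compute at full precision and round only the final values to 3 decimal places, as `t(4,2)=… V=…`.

span = t_max - t_min = 2.38 - 0.92 = 1.460
L(4,2) = 132, L_eff = 1 - 132/255 = 0.482353 (inverted)
t(4,2) = 2.38 - 1.460·0.482353 = 1.676
Σt over all 9·9 pixels = 1709257/12750 ≈ 134.0593725
V = pitch²·Σt = 1.5²·1709257/12750 = 301.634

t(4,2)=1.676 V=301.634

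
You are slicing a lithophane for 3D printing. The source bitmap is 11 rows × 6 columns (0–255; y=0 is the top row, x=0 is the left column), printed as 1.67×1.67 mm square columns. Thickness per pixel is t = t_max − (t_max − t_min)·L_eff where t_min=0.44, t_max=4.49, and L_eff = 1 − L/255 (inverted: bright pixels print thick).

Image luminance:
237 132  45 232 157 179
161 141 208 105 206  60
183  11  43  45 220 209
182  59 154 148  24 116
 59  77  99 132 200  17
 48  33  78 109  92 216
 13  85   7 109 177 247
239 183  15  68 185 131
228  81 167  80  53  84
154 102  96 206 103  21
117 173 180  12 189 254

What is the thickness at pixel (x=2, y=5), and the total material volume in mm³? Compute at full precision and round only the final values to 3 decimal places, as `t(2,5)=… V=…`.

t(2,5)=1.679 V=443.140

span = t_max - t_min = 4.49 - 0.44 = 4.050
L(2,5) = 78, L_eff = 1 - 78/255 = 0.694118 (inverted)
t(2,5) = 4.49 - 4.050·0.694118 = 1.679
Σt over all 11·6 pixels = 13506/85 ≈ 158.8941176
V = pitch²·Σt = 1.67²·13506/85 = 443.140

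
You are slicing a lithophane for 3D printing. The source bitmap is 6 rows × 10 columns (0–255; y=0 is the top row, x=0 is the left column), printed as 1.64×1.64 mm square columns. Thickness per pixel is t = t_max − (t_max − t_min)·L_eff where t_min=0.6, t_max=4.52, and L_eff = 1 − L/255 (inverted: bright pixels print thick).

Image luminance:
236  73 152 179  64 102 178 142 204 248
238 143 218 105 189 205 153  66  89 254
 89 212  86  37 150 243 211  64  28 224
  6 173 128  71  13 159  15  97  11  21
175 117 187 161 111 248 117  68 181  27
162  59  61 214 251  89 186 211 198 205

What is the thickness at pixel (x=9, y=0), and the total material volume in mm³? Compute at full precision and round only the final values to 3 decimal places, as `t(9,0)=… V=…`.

t(9,0)=4.412 V=440.163

span = t_max - t_min = 4.52 - 0.6 = 3.920
L(9,0) = 248, L_eff = 1 - 248/255 = 0.027451 (inverted)
t(9,0) = 4.52 - 3.920·0.027451 = 4.412
Σt over all 6·10 pixels = 347764/2125 ≈ 163.6536471
V = pitch²·Σt = 1.64²·347764/2125 = 440.163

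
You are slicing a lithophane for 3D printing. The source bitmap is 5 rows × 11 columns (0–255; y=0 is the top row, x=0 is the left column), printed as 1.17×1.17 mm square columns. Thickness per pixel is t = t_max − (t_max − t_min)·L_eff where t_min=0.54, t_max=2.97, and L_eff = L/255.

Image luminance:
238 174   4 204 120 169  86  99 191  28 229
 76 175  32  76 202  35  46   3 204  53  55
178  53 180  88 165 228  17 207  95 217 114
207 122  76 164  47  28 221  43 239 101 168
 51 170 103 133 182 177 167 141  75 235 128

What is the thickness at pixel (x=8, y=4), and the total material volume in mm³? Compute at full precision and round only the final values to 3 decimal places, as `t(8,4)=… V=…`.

t(8,4)=2.255 V=132.048

span = t_max - t_min = 2.97 - 0.54 = 2.430
L(8,4) = 75, L_eff = 75/255 = 0.294118
t(8,4) = 2.97 - 2.430·0.294118 = 2.255
Σt over all 5·11 pixels = 204984/2125 ≈ 96.4630588
V = pitch²·Σt = 1.17²·204984/2125 = 132.048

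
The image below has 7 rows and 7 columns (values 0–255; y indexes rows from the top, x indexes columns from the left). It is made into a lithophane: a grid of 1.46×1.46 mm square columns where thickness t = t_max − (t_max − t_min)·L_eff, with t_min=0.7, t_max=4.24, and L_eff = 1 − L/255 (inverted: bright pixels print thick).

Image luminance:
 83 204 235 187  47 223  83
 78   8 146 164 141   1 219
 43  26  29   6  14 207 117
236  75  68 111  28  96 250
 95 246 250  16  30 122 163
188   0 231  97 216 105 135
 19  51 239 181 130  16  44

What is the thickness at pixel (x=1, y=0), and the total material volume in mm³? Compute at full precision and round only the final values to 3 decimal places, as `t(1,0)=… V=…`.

t(1,0)=3.532 V=241.757

span = t_max - t_min = 4.24 - 0.7 = 3.540
L(1,0) = 204, L_eff = 1 - 204/255 = 0.200000 (inverted)
t(1,0) = 4.24 - 3.540·0.200000 = 3.532
Σt over all 7·7 pixels = 241008/2125 ≈ 113.4155294
V = pitch²·Σt = 1.46²·241008/2125 = 241.757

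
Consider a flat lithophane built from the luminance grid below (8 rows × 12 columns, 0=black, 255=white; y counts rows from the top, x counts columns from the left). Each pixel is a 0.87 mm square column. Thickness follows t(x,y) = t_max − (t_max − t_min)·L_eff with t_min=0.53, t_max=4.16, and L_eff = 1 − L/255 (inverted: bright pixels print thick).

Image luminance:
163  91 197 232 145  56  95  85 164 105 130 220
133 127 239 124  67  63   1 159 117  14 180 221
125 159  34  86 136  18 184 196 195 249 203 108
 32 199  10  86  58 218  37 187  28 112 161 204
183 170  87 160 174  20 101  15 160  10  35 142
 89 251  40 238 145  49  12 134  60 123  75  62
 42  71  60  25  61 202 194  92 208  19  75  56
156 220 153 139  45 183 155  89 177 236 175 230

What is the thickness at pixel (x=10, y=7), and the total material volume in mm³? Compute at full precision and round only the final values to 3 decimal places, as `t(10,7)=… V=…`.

span = t_max - t_min = 4.16 - 0.53 = 3.630
L(10,7) = 175, L_eff = 1 - 175/255 = 0.313725 (inverted)
t(10,7) = 4.16 - 3.630·0.313725 = 3.021
Σt over all 8·12 pixels = 1854351/8500 ≈ 218.1589412
V = pitch²·Σt = 0.87²·1854351/8500 = 165.125

t(10,7)=3.021 V=165.125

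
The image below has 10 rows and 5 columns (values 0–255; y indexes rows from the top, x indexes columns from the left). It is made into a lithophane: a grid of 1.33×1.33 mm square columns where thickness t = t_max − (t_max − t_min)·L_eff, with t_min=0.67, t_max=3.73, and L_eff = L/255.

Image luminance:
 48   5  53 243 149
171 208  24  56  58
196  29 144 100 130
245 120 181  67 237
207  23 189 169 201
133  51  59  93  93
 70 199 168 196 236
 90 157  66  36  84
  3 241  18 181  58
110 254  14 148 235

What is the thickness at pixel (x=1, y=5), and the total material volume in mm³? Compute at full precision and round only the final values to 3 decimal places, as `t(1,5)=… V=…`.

span = t_max - t_min = 3.73 - 0.67 = 3.060
L(1,5) = 51, L_eff = 51/255 = 0.200000
t(1,5) = 3.73 - 3.060·0.200000 = 3.118
Σt over all 10·5 pixels = 111.548
V = pitch²·Σt = 1.33²·111.548 = 197.317

t(1,5)=3.118 V=197.317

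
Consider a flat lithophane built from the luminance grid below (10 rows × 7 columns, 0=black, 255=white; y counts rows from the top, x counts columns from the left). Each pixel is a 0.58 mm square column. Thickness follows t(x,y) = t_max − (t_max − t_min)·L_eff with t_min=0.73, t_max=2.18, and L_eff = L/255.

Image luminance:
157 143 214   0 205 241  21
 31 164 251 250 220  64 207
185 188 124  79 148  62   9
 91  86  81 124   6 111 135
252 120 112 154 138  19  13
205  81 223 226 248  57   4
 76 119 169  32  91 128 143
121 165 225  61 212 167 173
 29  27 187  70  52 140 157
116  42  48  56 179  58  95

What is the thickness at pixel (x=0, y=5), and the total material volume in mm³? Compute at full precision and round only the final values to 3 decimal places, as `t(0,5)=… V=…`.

span = t_max - t_min = 2.18 - 0.73 = 1.450
L(0,5) = 205, L_eff = 205/255 = 0.803922
t(0,5) = 2.18 - 1.450·0.803922 = 1.014
Σt over all 10·7 pixels = 529237/5100 ≈ 103.7719608
V = pitch²·Σt = 0.58²·529237/5100 = 34.909

t(0,5)=1.014 V=34.909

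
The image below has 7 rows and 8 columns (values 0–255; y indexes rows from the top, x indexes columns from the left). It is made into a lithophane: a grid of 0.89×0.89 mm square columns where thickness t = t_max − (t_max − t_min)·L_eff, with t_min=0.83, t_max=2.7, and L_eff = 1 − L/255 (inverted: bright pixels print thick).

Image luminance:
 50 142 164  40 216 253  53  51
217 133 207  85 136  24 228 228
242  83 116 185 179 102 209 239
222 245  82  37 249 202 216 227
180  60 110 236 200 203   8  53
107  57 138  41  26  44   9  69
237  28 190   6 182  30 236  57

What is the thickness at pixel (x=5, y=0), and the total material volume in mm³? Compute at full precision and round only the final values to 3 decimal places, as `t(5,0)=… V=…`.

t(5,0)=2.685 V=80.783

span = t_max - t_min = 2.7 - 0.83 = 1.870
L(5,0) = 253, L_eff = 1 - 253/255 = 0.007843 (inverted)
t(5,0) = 2.7 - 1.870·0.007843 = 2.685
Σt over all 7·8 pixels = 101.986
V = pitch²·Σt = 0.89²·101.986 = 80.783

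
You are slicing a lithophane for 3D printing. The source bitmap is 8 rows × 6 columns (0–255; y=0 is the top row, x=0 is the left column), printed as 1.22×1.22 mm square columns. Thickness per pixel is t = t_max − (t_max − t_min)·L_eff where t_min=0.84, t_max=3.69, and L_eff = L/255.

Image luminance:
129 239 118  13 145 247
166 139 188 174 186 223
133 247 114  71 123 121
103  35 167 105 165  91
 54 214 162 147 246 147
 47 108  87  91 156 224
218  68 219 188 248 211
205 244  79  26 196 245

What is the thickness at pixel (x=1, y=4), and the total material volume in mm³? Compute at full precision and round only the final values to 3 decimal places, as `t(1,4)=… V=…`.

t(1,4)=1.298 V=142.655

span = t_max - t_min = 3.69 - 0.84 = 2.850
L(1,4) = 214, L_eff = 214/255 = 0.839216
t(1,4) = 3.69 - 2.850·0.839216 = 1.298
Σt over all 8·6 pixels = 40734/425 ≈ 95.8447059
V = pitch²·Σt = 1.22²·40734/425 = 142.655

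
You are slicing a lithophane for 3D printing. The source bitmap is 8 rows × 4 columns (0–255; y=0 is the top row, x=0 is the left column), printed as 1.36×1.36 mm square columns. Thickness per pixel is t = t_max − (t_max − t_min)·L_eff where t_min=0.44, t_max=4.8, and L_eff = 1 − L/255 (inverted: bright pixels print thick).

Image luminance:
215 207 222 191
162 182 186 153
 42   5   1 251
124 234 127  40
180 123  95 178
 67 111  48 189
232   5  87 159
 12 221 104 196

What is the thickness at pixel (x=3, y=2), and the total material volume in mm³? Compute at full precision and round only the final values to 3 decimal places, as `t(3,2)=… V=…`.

span = t_max - t_min = 4.8 - 0.44 = 4.360
L(3,2) = 251, L_eff = 1 - 251/255 = 0.015686 (inverted)
t(3,2) = 4.8 - 4.360·0.015686 = 4.732
Σt over all 8·4 pixels = 563801/6375 ≈ 88.4393725
V = pitch²·Σt = 1.36²·563801/6375 = 163.577

t(3,2)=4.732 V=163.577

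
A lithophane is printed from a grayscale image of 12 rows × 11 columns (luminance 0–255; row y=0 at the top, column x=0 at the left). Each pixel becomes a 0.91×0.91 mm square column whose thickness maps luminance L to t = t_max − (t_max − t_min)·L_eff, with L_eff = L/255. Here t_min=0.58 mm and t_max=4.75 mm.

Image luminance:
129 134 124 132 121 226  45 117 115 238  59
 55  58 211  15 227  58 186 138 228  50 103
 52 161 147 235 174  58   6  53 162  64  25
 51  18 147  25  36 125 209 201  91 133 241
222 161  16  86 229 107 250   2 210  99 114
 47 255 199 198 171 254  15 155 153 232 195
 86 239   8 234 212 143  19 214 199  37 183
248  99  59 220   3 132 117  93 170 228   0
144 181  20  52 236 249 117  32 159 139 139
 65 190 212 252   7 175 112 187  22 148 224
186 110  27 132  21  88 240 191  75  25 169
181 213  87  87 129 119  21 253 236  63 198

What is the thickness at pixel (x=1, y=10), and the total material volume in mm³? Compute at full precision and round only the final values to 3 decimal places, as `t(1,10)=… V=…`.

t(1,10)=2.951 V=283.468

span = t_max - t_min = 4.75 - 0.58 = 4.170
L(1,10) = 110, L_eff = 110/255 = 0.431373
t(1,10) = 4.75 - 4.170·0.431373 = 2.951
Σt over all 12·11 pixels = 2909649/8500 ≈ 342.3116471
V = pitch²·Σt = 0.91²·2909649/8500 = 283.468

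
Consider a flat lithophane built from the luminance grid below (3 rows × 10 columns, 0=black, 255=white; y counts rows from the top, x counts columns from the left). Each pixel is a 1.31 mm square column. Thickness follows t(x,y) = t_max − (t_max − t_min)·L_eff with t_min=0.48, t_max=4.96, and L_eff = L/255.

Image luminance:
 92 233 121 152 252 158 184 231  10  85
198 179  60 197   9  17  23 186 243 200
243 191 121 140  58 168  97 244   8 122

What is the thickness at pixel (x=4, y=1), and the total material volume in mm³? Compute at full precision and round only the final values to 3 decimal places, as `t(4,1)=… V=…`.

span = t_max - t_min = 4.96 - 0.48 = 4.480
L(4,1) = 9, L_eff = 9/255 = 0.035294
t(4,1) = 4.96 - 4.480·0.035294 = 4.802
Σt over all 3·10 pixels = 475736/6375 ≈ 74.6252549
V = pitch²·Σt = 1.31²·475736/6375 = 128.064

t(4,1)=4.802 V=128.064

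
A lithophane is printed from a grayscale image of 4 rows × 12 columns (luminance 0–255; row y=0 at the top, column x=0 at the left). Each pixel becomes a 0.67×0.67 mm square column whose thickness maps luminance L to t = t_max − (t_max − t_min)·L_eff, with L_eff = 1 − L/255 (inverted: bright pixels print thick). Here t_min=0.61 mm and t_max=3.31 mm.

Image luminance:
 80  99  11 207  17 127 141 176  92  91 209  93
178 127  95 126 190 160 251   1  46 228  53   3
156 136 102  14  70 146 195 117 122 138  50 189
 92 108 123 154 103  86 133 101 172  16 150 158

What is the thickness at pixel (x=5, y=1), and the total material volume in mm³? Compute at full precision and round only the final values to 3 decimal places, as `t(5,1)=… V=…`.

t(5,1)=2.304 V=39.913

span = t_max - t_min = 3.31 - 0.61 = 2.700
L(5,1) = 160, L_eff = 1 - 160/255 = 0.372549 (inverted)
t(5,1) = 3.31 - 2.700·0.372549 = 2.304
Σt over all 4·12 pixels = 37788/425 ≈ 88.9129412
V = pitch²·Σt = 0.67²·37788/425 = 39.913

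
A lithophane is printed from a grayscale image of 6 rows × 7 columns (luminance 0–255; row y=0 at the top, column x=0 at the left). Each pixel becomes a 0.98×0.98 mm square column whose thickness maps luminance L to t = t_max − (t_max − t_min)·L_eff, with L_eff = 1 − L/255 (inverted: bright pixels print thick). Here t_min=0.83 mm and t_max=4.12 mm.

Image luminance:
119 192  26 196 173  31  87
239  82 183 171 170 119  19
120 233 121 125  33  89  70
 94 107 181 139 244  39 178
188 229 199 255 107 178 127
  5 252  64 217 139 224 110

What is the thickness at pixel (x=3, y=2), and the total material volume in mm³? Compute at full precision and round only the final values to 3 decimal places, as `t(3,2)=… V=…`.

span = t_max - t_min = 4.12 - 0.83 = 3.290
L(3,2) = 125, L_eff = 1 - 125/255 = 0.509804 (inverted)
t(3,2) = 4.12 - 3.290·0.509804 = 2.443
Σt over all 6·7 pixels = 235123/2125 ≈ 110.6461176
V = pitch²·Σt = 0.98²·235123/2125 = 106.265

t(3,2)=2.443 V=106.265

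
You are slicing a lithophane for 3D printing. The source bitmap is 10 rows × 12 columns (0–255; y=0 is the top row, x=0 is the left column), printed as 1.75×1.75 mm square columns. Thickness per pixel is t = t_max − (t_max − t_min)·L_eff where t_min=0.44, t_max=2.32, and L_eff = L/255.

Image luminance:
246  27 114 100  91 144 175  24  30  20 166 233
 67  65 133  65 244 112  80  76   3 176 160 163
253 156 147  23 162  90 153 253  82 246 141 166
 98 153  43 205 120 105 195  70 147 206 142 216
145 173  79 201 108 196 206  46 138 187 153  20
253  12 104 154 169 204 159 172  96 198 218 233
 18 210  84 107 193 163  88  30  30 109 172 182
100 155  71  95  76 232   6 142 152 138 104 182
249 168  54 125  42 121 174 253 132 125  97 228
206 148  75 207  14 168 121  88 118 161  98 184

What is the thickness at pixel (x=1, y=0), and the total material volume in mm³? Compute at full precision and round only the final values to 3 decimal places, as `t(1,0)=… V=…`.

span = t_max - t_min = 2.32 - 0.44 = 1.880
L(1,0) = 27, L_eff = 27/255 = 0.105882
t(1,0) = 2.32 - 1.880·0.105882 = 2.121
Σt over all 10·12 pixels = 203573/1275 ≈ 159.6650980
V = pitch²·Σt = 1.75²·203573/1275 = 488.974

t(1,0)=2.121 V=488.974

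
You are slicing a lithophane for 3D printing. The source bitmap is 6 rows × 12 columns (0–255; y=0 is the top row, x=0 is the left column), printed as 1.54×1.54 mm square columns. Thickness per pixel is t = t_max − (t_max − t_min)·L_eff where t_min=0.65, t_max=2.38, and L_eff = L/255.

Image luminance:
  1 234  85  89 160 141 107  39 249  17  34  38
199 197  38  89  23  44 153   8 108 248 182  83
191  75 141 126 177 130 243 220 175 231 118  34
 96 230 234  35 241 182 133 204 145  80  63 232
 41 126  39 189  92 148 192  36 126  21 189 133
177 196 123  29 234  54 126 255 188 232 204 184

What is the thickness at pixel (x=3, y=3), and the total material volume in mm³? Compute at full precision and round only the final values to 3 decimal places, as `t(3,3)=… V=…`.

t(3,3)=2.143 V=251.357

span = t_max - t_min = 2.38 - 0.65 = 1.730
L(3,3) = 35, L_eff = 35/255 = 0.137255
t(3,3) = 2.38 - 1.730·0.137255 = 2.143
Σt over all 6·12 pixels = 225221/2125 ≈ 105.9863529
V = pitch²·Σt = 1.54²·225221/2125 = 251.357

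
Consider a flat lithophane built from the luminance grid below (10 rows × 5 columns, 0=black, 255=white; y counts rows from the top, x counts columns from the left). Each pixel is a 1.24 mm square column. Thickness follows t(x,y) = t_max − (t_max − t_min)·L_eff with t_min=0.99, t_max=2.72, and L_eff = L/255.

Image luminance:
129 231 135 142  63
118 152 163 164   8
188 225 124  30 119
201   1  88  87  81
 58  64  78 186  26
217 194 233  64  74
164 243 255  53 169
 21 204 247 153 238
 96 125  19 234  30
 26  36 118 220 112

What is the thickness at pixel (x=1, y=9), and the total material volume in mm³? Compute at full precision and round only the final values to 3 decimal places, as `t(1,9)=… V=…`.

span = t_max - t_min = 2.72 - 0.99 = 1.730
L(1,9) = 36, L_eff = 36/255 = 0.141176
t(1,9) = 2.72 - 1.730·0.141176 = 2.476
Σt over all 10·5 pixels = 1179881/12750 ≈ 92.5396863
V = pitch²·Σt = 1.24²·1179881/12750 = 142.289

t(1,9)=2.476 V=142.289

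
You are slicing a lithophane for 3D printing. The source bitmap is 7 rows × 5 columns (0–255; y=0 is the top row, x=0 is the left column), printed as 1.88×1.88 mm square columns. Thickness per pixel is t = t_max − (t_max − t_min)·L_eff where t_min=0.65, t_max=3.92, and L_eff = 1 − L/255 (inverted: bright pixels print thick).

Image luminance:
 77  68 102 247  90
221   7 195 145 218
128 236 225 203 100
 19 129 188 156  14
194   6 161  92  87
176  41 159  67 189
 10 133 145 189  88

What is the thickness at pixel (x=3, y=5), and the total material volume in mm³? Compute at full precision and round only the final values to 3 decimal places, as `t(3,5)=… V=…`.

t(3,5)=1.509 V=284.590

span = t_max - t_min = 3.92 - 0.65 = 3.270
L(3,5) = 67, L_eff = 1 - 67/255 = 0.737255 (inverted)
t(3,5) = 3.92 - 3.270·0.737255 = 1.509
Σt over all 7·5 pixels = 80.52
V = pitch²·Σt = 1.88²·80.52 = 284.590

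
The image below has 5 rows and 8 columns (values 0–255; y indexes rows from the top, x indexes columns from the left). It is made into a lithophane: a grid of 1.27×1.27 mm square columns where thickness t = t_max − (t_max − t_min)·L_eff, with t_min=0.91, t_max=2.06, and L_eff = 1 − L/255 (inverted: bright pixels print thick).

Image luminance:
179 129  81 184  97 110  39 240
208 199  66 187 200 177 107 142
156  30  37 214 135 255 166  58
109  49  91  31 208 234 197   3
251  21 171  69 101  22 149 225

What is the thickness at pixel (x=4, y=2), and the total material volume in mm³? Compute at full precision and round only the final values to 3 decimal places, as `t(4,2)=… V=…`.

span = t_max - t_min = 2.06 - 0.91 = 1.150
L(4,2) = 135, L_eff = 1 - 135/255 = 0.470588 (inverted)
t(4,2) = 2.06 - 1.150·0.470588 = 1.519
Σt over all 5·8 pixels = 308161/5100 ≈ 60.4237255
V = pitch²·Σt = 1.27²·308161/5100 = 97.457

t(4,2)=1.519 V=97.457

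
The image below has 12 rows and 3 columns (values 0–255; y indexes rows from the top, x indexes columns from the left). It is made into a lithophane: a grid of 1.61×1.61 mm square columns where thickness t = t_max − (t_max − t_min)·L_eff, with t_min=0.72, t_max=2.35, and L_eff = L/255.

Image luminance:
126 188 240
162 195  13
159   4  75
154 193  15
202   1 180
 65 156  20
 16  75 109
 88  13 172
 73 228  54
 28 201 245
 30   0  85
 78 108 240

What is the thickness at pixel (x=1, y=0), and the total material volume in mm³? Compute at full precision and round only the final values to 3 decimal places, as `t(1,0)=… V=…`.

span = t_max - t_min = 2.35 - 0.72 = 1.630
L(1,0) = 188, L_eff = 188/255 = 0.737255
t(1,0) = 2.35 - 1.630·0.737255 = 1.148
Σt over all 12·3 pixels = 1506767/25500 ≈ 59.0889020
V = pitch²·Σt = 1.61²·1506767/25500 = 153.164

t(1,0)=1.148 V=153.164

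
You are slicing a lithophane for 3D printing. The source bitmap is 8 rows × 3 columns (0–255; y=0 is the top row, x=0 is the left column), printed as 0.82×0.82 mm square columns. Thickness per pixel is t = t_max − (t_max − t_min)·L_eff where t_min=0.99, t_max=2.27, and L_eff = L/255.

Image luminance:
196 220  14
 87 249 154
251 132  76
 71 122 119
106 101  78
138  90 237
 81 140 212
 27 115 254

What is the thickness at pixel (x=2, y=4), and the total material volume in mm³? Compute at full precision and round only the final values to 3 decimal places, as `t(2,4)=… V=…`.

span = t_max - t_min = 2.27 - 0.99 = 1.280
L(2,4) = 78, L_eff = 78/255 = 0.305882
t(2,4) = 2.27 - 1.280·0.305882 = 1.878
Σt over all 8·3 pixels = 16178/425 ≈ 38.0658824
V = pitch²·Σt = 0.82²·16178/425 = 25.595

t(2,4)=1.878 V=25.595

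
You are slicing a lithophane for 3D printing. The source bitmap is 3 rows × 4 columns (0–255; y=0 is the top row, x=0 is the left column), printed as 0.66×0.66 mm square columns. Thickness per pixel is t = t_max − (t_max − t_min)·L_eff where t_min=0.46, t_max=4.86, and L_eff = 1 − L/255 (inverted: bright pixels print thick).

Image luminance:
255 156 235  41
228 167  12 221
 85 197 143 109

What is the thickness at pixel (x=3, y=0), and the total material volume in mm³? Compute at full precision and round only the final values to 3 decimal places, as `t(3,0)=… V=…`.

span = t_max - t_min = 4.86 - 0.46 = 4.400
L(3,0) = 41, L_eff = 1 - 41/255 = 0.839216 (inverted)
t(3,0) = 4.86 - 4.400·0.839216 = 1.167
Σt over all 3·4 pixels = 47716/1275 ≈ 37.4243137
V = pitch²·Σt = 0.66²·47716/1275 = 16.302

t(3,0)=1.167 V=16.302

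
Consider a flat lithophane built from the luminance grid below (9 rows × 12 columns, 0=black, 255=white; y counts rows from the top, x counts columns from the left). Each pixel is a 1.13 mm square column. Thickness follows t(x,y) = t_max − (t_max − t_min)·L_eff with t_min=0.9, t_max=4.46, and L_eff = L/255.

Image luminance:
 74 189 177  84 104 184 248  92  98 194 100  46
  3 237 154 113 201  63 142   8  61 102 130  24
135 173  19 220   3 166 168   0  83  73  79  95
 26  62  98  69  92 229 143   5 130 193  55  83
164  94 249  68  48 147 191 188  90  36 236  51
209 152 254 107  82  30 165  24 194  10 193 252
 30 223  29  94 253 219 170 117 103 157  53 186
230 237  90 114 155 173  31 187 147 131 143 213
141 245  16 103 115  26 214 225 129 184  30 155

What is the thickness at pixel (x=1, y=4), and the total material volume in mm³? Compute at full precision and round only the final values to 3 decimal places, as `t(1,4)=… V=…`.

span = t_max - t_min = 4.46 - 0.9 = 3.560
L(1,4) = 94, L_eff = 94/255 = 0.368627
t(1,4) = 4.46 - 3.560·0.368627 = 3.148
Σt over all 9·12 pixels = 1866629/6375 ≈ 292.8045490
V = pitch²·Σt = 1.13²·1866629/6375 = 373.882

t(1,4)=3.148 V=373.882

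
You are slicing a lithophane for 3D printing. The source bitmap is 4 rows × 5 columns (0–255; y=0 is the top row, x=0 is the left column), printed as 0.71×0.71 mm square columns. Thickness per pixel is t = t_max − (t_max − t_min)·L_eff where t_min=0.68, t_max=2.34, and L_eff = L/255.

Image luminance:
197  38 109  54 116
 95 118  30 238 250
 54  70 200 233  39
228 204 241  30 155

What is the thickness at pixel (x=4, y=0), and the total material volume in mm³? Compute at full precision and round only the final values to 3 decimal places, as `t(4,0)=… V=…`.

span = t_max - t_min = 2.34 - 0.68 = 1.660
L(4,0) = 116, L_eff = 116/255 = 0.454902
t(4,0) = 2.34 - 1.660·0.454902 = 1.585
Σt over all 4·5 pixels = 372683/12750 ≈ 29.2300392
V = pitch²·Σt = 0.71²·372683/12750 = 14.735

t(4,0)=1.585 V=14.735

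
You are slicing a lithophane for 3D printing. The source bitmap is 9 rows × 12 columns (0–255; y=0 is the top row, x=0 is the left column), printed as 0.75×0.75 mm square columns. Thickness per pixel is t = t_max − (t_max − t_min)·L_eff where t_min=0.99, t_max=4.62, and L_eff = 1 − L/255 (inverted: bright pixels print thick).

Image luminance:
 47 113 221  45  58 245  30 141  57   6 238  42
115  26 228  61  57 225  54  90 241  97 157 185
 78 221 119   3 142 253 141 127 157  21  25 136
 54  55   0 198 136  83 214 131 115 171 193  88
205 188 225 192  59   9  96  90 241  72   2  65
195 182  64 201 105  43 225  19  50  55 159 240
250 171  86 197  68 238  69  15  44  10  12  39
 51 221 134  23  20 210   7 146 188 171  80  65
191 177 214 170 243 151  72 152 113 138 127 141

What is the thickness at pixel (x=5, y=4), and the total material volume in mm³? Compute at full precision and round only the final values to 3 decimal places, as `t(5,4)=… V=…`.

t(5,4)=1.118 V=164.446

span = t_max - t_min = 4.62 - 0.99 = 3.630
L(5,4) = 9, L_eff = 1 - 9/255 = 0.964706 (inverted)
t(5,4) = 4.62 - 3.630·0.964706 = 1.118
Σt over all 9·12 pixels = 1242483/4250 ≈ 292.3489412
V = pitch²·Σt = 0.75²·1242483/4250 = 164.446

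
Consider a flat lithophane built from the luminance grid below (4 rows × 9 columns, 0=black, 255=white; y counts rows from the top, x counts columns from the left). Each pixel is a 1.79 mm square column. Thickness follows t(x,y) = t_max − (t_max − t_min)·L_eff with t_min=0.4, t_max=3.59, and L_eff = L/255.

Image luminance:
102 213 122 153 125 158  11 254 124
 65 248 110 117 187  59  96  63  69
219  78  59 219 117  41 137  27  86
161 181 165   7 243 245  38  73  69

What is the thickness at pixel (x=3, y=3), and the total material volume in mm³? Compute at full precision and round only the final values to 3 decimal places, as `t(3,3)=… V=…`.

span = t_max - t_min = 3.59 - 0.4 = 3.190
L(3,3) = 7, L_eff = 7/255 = 0.027451
t(3,3) = 3.59 - 3.190·0.027451 = 3.502
Σt over all 4·9 pixels = 1878941/25500 ≈ 73.6839608
V = pitch²·Σt = 1.79²·1878941/25500 = 236.091

t(3,3)=3.502 V=236.091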